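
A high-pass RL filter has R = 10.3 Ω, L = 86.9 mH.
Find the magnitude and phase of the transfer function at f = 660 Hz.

Step 1 — Angular frequency: ω = 2π·660 = 4147 rad/s.
Step 2 — Transfer function: H(jω) = jωL/(R + jωL).
Step 3 — Numerator jωL = j·360.4; denominator R + jωL = 10.3 + j360.4.
Step 4 — H = 0.9992 + j0.02856.
Step 5 — Magnitude: |H| = 0.9996 (-0.0 dB); phase: φ = 1.6°.

|H| = 0.9996 (-0.0 dB), φ = 1.6°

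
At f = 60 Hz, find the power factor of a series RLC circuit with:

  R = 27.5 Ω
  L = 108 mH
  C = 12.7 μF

Step 1 — Angular frequency: ω = 2π·f = 2π·60 = 377 rad/s.
Step 2 — Component impedances:
  R: Z = R = 27.5 Ω
  L: Z = jωL = j·377·0.108 = 0 + j40.72 Ω
  C: Z = 1/(jωC) = -j/(ω·C) = 0 - j208.9 Ω
Step 3 — Series combination: Z_total = R + L + C = 27.5 - j168.1 Ω = 170.4∠-80.7° Ω.
Step 4 — Power factor: PF = cos(φ) = Re(Z)/|Z| = 27.5/170.4 = 0.1614.
Step 5 — Type: Im(Z) = -168.1 ⇒ leading (phase φ = -80.7°).

PF = 0.1614 (leading, φ = -80.7°)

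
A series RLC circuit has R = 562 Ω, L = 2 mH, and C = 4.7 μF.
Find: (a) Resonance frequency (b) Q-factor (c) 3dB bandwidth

Step 1 — Resonance condition Im(Z)=0 gives ω₀ = 1/√(LC).
Step 2 — ω₀ = 1/√(0.002·4.7e-06) = 1.031e+04 rad/s.
Step 3 — f₀ = ω₀/(2π) = 1642 Hz.
Step 4 — Series Q: Q = ω₀L/R = 1.031e+04·0.002/562 = 0.03671.
Step 5 — 3dB bandwidth: Δω = ω₀/Q = 2.81e+05 rad/s; BW = Δω/(2π) = 4.472e+04 Hz.

(a) f₀ = 1642 Hz  (b) Q = 0.03671  (c) BW = 4.472e+04 Hz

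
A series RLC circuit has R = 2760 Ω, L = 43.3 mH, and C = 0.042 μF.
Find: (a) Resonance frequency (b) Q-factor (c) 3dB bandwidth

Step 1 — Resonance: ω₀ = 1/√(LC) = 1/√(0.0433·4.2e-08) = 2.345e+04 rad/s.
Step 2 — f₀ = ω₀/(2π) = 3732 Hz.
Step 3 — Series Q: Q = ω₀L/R = 2.345e+04·0.0433/2760 = 0.3679.
Step 4 — Bandwidth: Δω = ω₀/Q = 6.374e+04 rad/s; BW = Δω/(2π) = 1.014e+04 Hz.

(a) f₀ = 3732 Hz  (b) Q = 0.3679  (c) BW = 1.014e+04 Hz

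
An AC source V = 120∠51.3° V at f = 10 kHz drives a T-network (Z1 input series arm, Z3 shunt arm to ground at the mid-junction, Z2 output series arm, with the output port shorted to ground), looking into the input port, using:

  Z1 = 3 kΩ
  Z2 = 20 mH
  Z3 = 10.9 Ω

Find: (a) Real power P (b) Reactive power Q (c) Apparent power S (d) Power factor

Step 1 — Angular frequency: ω = 2π·f = 2π·1e+04 = 6.283e+04 rad/s.
Step 2 — Component impedances:
  Z1: Z = R = 3000 Ω
  Z2: Z = jωL = j·6.283e+04·0.02 = 0 + j1257 Ω
  Z3: Z = R = 10.9 Ω
Step 3 — With the output port shorted to ground, the output series arm Z2 runs from the junction to ground; the shunt arm Z3 also runs from the junction to ground. They appear in parallel: Z3 || Z2 = 10.9 + j0.09454 Ω.
Step 4 — Series with input arm Z1: Z_in = Z1 + (Z3 || Z2) = 3011 + j0.09454 Ω = 3011∠0.0° Ω.
Step 5 — Source phasor: V = 120∠51.3° V = 75.03 + j93.65 V.
Step 6 — Current: I = V / Z = 0.02492 + j0.0311 A = 0.03986∠51.3° A.
Step 7 — Complex power: S = V·I* = 4.783 + j0.0001502 VA.
Step 8 — Real power: P = Re(S) = 4.783 W.
Step 9 — Reactive power: Q = Im(S) = 0.0001502 VAR.
Step 10 — Apparent power: |S| = 4.783 VA.
Step 11 — Power factor: PF = P/|S| = 1 (lagging).

(a) P = 4.783 W  (b) Q = 0.0001502 VAR  (c) S = 4.783 VA  (d) PF = 1 (lagging)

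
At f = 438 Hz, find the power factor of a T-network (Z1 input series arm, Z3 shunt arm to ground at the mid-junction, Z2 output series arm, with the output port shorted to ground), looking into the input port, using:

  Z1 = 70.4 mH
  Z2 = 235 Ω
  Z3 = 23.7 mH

Step 1 — Angular frequency: ω = 2π·f = 2π·438 = 2752 rad/s.
Step 2 — Component impedances:
  Z1: Z = jωL = j·2752·0.0704 = 0 + j193.7 Ω
  Z2: Z = R = 235 Ω
  Z3: Z = jωL = j·2752·0.0237 = 0 + j65.22 Ω
Step 3 — With the output port shorted to ground, the output series arm Z2 runs from the junction to ground; the shunt arm Z3 also runs from the junction to ground. They appear in parallel: Z3 || Z2 = 16.81 + j60.56 Ω.
Step 4 — Series with input arm Z1: Z_in = Z1 + (Z3 || Z2) = 16.81 + j254.3 Ω = 254.9∠86.2° Ω.
Step 5 — Power factor: PF = cos(φ) = Re(Z)/|Z| = 16.81/254.9 = 0.06595.
Step 6 — Type: Im(Z) = 254.3 ⇒ lagging (phase φ = 86.2°).

PF = 0.06595 (lagging, φ = 86.2°)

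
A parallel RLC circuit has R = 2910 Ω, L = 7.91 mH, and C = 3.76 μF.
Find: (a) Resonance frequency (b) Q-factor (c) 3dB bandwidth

Step 1 — Resonance: ω₀ = 1/√(LC) = 1/√(0.00791·3.76e-06) = 5799 rad/s.
Step 2 — f₀ = ω₀/(2π) = 922.9 Hz.
Step 3 — Parallel Q: Q = R/(ω₀L) = 2910/(5799·0.00791) = 63.45.
Step 4 — Bandwidth: Δω = ω₀/Q = 91.39 rad/s; BW = Δω/(2π) = 14.55 Hz.

(a) f₀ = 922.9 Hz  (b) Q = 63.45  (c) BW = 14.55 Hz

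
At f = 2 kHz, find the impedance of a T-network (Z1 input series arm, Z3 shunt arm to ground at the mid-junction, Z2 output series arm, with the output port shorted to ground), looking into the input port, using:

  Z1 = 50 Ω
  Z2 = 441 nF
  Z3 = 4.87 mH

Step 1 — Angular frequency: ω = 2π·f = 2π·2000 = 1.257e+04 rad/s.
Step 2 — Component impedances:
  Z1: Z = R = 50 Ω
  Z2: Z = 1/(jωC) = -j/(ω·C) = 0 - j180.4 Ω
  Z3: Z = jωL = j·1.257e+04·0.00487 = 0 + j61.2 Ω
Step 3 — With the output port shorted to ground, the output series arm Z2 runs from the junction to ground; the shunt arm Z3 also runs from the junction to ground. They appear in parallel: Z3 || Z2 = 0 + j92.6 Ω.
Step 4 — Series with input arm Z1: Z_in = Z1 + (Z3 || Z2) = 50 + j92.6 Ω = 105.2∠61.6° Ω.

Z = 50 + j92.6 Ω = 105.2∠61.6° Ω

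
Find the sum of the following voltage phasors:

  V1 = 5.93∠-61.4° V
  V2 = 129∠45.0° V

Step 1 — Convert each phasor to rectangular form:
  V1 = 5.93·(cos(-61.4°) + j·sin(-61.4°)) = 2.839 - j5.206 V
  V2 = 129·(cos(45.0°) + j·sin(45.0°)) = 91.22 + j91.22 V
Step 2 — Sum components: V_total = 94.06 + j86.01 V.
Step 3 — Convert to polar: |V_total| = 127.5 V, ∠V_total = 42.4°.

V_total = 127.5∠42.4° V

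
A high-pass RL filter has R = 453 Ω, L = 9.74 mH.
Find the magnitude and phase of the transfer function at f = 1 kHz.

Step 1 — Angular frequency: ω = 2π·1000 = 6283 rad/s.
Step 2 — Transfer function: H(jω) = jωL/(R + jωL).
Step 3 — Numerator jωL = j·61.2; denominator R + jωL = 453 + j61.2.
Step 4 — H = 0.01792 + j0.1327.
Step 5 — Magnitude: |H| = 0.1339 (-17.5 dB); phase: φ = 82.3°.

|H| = 0.1339 (-17.5 dB), φ = 82.3°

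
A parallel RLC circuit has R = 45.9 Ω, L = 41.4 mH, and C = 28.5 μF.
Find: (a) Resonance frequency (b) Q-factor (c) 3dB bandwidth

Step 1 — Resonance: ω₀ = 1/√(LC) = 1/√(0.0414·2.85e-05) = 920.6 rad/s.
Step 2 — f₀ = ω₀/(2π) = 146.5 Hz.
Step 3 — Parallel Q: Q = R/(ω₀L) = 45.9/(920.6·0.0414) = 1.204.
Step 4 — Bandwidth: Δω = ω₀/Q = 764.4 rad/s; BW = Δω/(2π) = 121.7 Hz.

(a) f₀ = 146.5 Hz  (b) Q = 1.204  (c) BW = 121.7 Hz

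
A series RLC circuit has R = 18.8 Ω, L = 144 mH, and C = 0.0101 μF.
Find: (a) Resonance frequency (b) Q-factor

Step 1 — Resonance condition Im(Z)=0 gives ω₀ = 1/√(LC).
Step 2 — ω₀ = 1/√(0.144·1.01e-08) = 2.622e+04 rad/s.
Step 3 — f₀ = ω₀/(2π) = 4173 Hz.
Step 4 — Series Q: Q = ω₀L/R = 2.622e+04·0.144/18.8 = 200.8.

(a) f₀ = 4173 Hz  (b) Q = 200.8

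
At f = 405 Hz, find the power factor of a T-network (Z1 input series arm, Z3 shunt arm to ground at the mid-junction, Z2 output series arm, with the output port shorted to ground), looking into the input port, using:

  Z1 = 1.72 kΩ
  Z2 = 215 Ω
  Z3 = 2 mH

Step 1 — Angular frequency: ω = 2π·f = 2π·405 = 2545 rad/s.
Step 2 — Component impedances:
  Z1: Z = R = 1720 Ω
  Z2: Z = R = 215 Ω
  Z3: Z = jωL = j·2545·0.002 = 0 + j5.089 Ω
Step 3 — With the output port shorted to ground, the output series arm Z2 runs from the junction to ground; the shunt arm Z3 also runs from the junction to ground. They appear in parallel: Z3 || Z2 = 0.1204 + j5.087 Ω.
Step 4 — Series with input arm Z1: Z_in = Z1 + (Z3 || Z2) = 1720 + j5.087 Ω = 1720∠0.2° Ω.
Step 5 — Power factor: PF = cos(φ) = Re(Z)/|Z| = 1720/1720 = 1.
Step 6 — Type: Im(Z) = 5.087 ⇒ lagging (phase φ = 0.2°).

PF = 1 (lagging, φ = 0.2°)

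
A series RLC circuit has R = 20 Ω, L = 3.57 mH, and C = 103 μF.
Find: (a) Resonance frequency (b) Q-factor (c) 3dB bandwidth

Step 1 — Resonance: ω₀ = 1/√(LC) = 1/√(0.00357·0.000103) = 1649 rad/s.
Step 2 — f₀ = ω₀/(2π) = 262.5 Hz.
Step 3 — Series Q: Q = ω₀L/R = 1649·0.00357/20 = 0.2944.
Step 4 — Bandwidth: Δω = ω₀/Q = 5602 rad/s; BW = Δω/(2π) = 891.6 Hz.

(a) f₀ = 262.5 Hz  (b) Q = 0.2944  (c) BW = 891.6 Hz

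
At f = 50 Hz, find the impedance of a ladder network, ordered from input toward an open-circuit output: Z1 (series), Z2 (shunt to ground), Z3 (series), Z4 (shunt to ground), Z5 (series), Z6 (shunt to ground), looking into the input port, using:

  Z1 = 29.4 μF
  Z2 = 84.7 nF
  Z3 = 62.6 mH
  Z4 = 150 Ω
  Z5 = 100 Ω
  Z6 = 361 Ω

Step 1 — Angular frequency: ω = 2π·f = 2π·50 = 314.2 rad/s.
Step 2 — Component impedances:
  Z1: Z = 1/(jωC) = -j/(ω·C) = 0 - j108.3 Ω
  Z2: Z = 1/(jωC) = -j/(ω·C) = 0 - j3.758e+04 Ω
  Z3: Z = jωL = j·314.2·0.0626 = 0 + j19.67 Ω
  Z4: Z = R = 150 Ω
  Z5: Z = R = 100 Ω
  Z6: Z = R = 361 Ω
Step 3 — Ladder network (open output): work backward from the far end, alternating series and parallel combinations. Z_in = 113.3 - j88.93 Ω = 144∠-38.1° Ω.

Z = 113.3 - j88.93 Ω = 144∠-38.1° Ω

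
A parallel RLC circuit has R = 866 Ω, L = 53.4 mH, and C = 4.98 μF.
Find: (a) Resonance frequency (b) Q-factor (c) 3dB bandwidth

Step 1 — Resonance: ω₀ = 1/√(LC) = 1/√(0.0534·4.98e-06) = 1939 rad/s.
Step 2 — f₀ = ω₀/(2π) = 308.6 Hz.
Step 3 — Parallel Q: Q = R/(ω₀L) = 866/(1939·0.0534) = 8.363.
Step 4 — Bandwidth: Δω = ω₀/Q = 231.9 rad/s; BW = Δω/(2π) = 36.9 Hz.

(a) f₀ = 308.6 Hz  (b) Q = 8.363  (c) BW = 36.9 Hz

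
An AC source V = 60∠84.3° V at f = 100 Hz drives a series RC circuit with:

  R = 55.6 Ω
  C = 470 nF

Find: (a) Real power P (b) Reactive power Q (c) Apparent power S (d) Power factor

Step 1 — Angular frequency: ω = 2π·f = 2π·100 = 628.3 rad/s.
Step 2 — Component impedances:
  R: Z = R = 55.6 Ω
  C: Z = 1/(jωC) = -j/(ω·C) = 0 - j3386 Ω
Step 3 — Series combination: Z_total = R + C = 55.6 - j3386 Ω = 3387∠-89.1° Ω.
Step 4 — Source phasor: V = 60∠84.3° V = 5.959 + j59.7 V.
Step 5 — Current: I = V / Z = -0.0176 + j0.002049 A = 0.01772∠173.4° A.
Step 6 — Complex power: S = V·I* = 0.01745 - j1.063 VA.
Step 7 — Real power: P = Re(S) = 0.01745 W.
Step 8 — Reactive power: Q = Im(S) = -1.063 VAR.
Step 9 — Apparent power: |S| = 1.063 VA.
Step 10 — Power factor: PF = P/|S| = 0.01642 (leading).

(a) P = 0.01745 W  (b) Q = -1.063 VAR  (c) S = 1.063 VA  (d) PF = 0.01642 (leading)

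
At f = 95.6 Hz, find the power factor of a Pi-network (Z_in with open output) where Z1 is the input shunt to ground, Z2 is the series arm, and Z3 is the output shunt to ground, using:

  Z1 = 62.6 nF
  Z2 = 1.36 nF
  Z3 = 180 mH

Step 1 — Angular frequency: ω = 2π·f = 2π·95.6 = 600.7 rad/s.
Step 2 — Component impedances:
  Z1: Z = 1/(jωC) = -j/(ω·C) = 0 - j2.659e+04 Ω
  Z2: Z = 1/(jωC) = -j/(ω·C) = 0 - j1.224e+06 Ω
  Z3: Z = jωL = j·600.7·0.18 = 0 + j108.1 Ω
Step 3 — With open output, the series arm Z2 and the output shunt Z3 appear in series to ground: Z2 + Z3 = 0 - j1.224e+06 Ω.
Step 4 — Parallel with input shunt Z1: Z_in = Z1 || (Z2 + Z3) = 0 - j2.603e+04 Ω = 2.603e+04∠-90.0° Ω.
Step 5 — Power factor: PF = cos(φ) = Re(Z)/|Z| = 0/2.603e+04 = 0.
Step 6 — Type: Im(Z) = -2.603e+04 ⇒ leading (phase φ = -90.0°).

PF = 0 (leading, φ = -90.0°)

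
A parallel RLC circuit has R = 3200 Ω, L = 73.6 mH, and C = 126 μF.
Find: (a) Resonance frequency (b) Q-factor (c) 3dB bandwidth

Step 1 — Resonance: ω₀ = 1/√(LC) = 1/√(0.0736·0.000126) = 328.4 rad/s.
Step 2 — f₀ = ω₀/(2π) = 52.26 Hz.
Step 3 — Parallel Q: Q = R/(ω₀L) = 3200/(328.4·0.0736) = 132.4.
Step 4 — Bandwidth: Δω = ω₀/Q = 2.48 rad/s; BW = Δω/(2π) = 0.3947 Hz.

(a) f₀ = 52.26 Hz  (b) Q = 132.4  (c) BW = 0.3947 Hz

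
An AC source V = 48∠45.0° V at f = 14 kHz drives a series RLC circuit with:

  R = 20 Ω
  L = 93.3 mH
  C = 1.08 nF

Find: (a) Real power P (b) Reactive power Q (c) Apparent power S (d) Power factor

Step 1 — Angular frequency: ω = 2π·f = 2π·1.4e+04 = 8.796e+04 rad/s.
Step 2 — Component impedances:
  R: Z = R = 20 Ω
  L: Z = jωL = j·8.796e+04·0.0933 = 0 + j8207 Ω
  C: Z = 1/(jωC) = -j/(ω·C) = 0 - j1.053e+04 Ω
Step 3 — Series combination: Z_total = R + L + C = 20 - j2319 Ω = 2319∠-89.5° Ω.
Step 4 — Source phasor: V = 48∠45.0° V = 33.94 + j33.94 V.
Step 5 — Current: I = V / Z = -0.01451 + j0.01476 A = 0.0207∠134.5° A.
Step 6 — Complex power: S = V·I* = 0.008568 - j0.9934 VA.
Step 7 — Real power: P = Re(S) = 0.008568 W.
Step 8 — Reactive power: Q = Im(S) = -0.9934 VAR.
Step 9 — Apparent power: |S| = 0.9935 VA.
Step 10 — Power factor: PF = P/|S| = 0.008624 (leading).

(a) P = 0.008568 W  (b) Q = -0.9934 VAR  (c) S = 0.9935 VA  (d) PF = 0.008624 (leading)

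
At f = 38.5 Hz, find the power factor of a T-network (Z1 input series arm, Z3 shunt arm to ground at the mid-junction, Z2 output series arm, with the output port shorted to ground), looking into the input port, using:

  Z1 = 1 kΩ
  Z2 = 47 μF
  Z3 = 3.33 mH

Step 1 — Angular frequency: ω = 2π·f = 2π·38.5 = 241.9 rad/s.
Step 2 — Component impedances:
  Z1: Z = R = 1000 Ω
  Z2: Z = 1/(jωC) = -j/(ω·C) = 0 - j87.96 Ω
  Z3: Z = jωL = j·241.9·0.00333 = 0 + j0.8055 Ω
Step 3 — With the output port shorted to ground, the output series arm Z2 runs from the junction to ground; the shunt arm Z3 also runs from the junction to ground. They appear in parallel: Z3 || Z2 = 0 + j0.813 Ω.
Step 4 — Series with input arm Z1: Z_in = Z1 + (Z3 || Z2) = 1000 + j0.813 Ω = 1000∠0.0° Ω.
Step 5 — Power factor: PF = cos(φ) = Re(Z)/|Z| = 1000/1000 = 1.
Step 6 — Type: Im(Z) = 0.813 ⇒ lagging (phase φ = 0.0°).

PF = 1 (lagging, φ = 0.0°)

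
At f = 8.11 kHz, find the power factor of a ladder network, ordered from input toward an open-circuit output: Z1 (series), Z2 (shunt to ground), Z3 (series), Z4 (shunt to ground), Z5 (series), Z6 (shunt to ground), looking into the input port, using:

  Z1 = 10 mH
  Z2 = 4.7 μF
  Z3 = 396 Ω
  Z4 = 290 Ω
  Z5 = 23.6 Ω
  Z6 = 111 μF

Step 1 — Angular frequency: ω = 2π·f = 2π·8110 = 5.096e+04 rad/s.
Step 2 — Component impedances:
  Z1: Z = jωL = j·5.096e+04·0.01 = 0 + j509.6 Ω
  Z2: Z = 1/(jωC) = -j/(ω·C) = 0 - j4.175 Ω
  Z3: Z = R = 396 Ω
  Z4: Z = R = 290 Ω
  Z5: Z = R = 23.6 Ω
  Z6: Z = 1/(jωC) = -j/(ω·C) = 0 - j0.1768 Ω
Step 3 — Ladder network (open output): work backward from the far end, alternating series and parallel combinations. Z_in = 0.04172 + j505.4 Ω = 505.4∠90.0° Ω.
Step 4 — Power factor: PF = cos(φ) = Re(Z)/|Z| = 0.04172/505.4 = 8.255e-05.
Step 5 — Type: Im(Z) = 505.4 ⇒ lagging (phase φ = 90.0°).

PF = 8.255e-05 (lagging, φ = 90.0°)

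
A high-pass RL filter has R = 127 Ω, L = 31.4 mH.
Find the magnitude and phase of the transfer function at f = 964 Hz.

Step 1 — Angular frequency: ω = 2π·964 = 6057 rad/s.
Step 2 — Transfer function: H(jω) = jωL/(R + jωL).
Step 3 — Numerator jωL = j·190.2; denominator R + jωL = 127 + j190.2.
Step 4 — H = 0.6916 + j0.4618.
Step 5 — Magnitude: |H| = 0.8316 (-1.6 dB); phase: φ = 33.7°.

|H| = 0.8316 (-1.6 dB), φ = 33.7°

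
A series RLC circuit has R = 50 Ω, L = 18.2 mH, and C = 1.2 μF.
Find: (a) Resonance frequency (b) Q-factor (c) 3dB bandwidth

Step 1 — Resonance condition Im(Z)=0 gives ω₀ = 1/√(LC).
Step 2 — ω₀ = 1/√(0.0182·1.2e-06) = 6767 rad/s.
Step 3 — f₀ = ω₀/(2π) = 1077 Hz.
Step 4 — Series Q: Q = ω₀L/R = 6767·0.0182/50 = 2.463.
Step 5 — 3dB bandwidth: Δω = ω₀/Q = 2747 rad/s; BW = Δω/(2π) = 437.2 Hz.

(a) f₀ = 1077 Hz  (b) Q = 2.463  (c) BW = 437.2 Hz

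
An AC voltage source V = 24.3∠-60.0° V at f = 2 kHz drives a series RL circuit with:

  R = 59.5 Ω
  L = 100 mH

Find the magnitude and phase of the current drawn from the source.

Step 1 — Angular frequency: ω = 2π·f = 2π·2000 = 1.257e+04 rad/s.
Step 2 — Component impedances:
  R: Z = R = 59.5 Ω
  L: Z = jωL = j·1.257e+04·0.1 = 0 + j1257 Ω
Step 3 — Series combination: Z_total = R + L = 59.5 + j1257 Ω = 1258∠87.3° Ω.
Step 4 — Source phasor: V = 24.3∠-60.0° V = 12.15 - j21.04 V.
Step 5 — Ohm's law: I = V / Z_total = (12.15 - j21.04) / (59.5 + j1257) = -0.01625 - j0.01044 A.
Step 6 — Convert to polar: |I| = 0.01932 A, ∠I = -147.3°.

I = 0.01932∠-147.3° A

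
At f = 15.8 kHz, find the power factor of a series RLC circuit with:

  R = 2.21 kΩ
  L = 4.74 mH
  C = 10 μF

Step 1 — Angular frequency: ω = 2π·f = 2π·1.58e+04 = 9.927e+04 rad/s.
Step 2 — Component impedances:
  R: Z = R = 2210 Ω
  L: Z = jωL = j·9.927e+04·0.00474 = 0 + j470.6 Ω
  C: Z = 1/(jωC) = -j/(ω·C) = 0 - j1.007 Ω
Step 3 — Series combination: Z_total = R + L + C = 2210 + j469.6 Ω = 2259∠12.0° Ω.
Step 4 — Power factor: PF = cos(φ) = Re(Z)/|Z| = 2210/2259.3 = 0.9782.
Step 5 — Type: Im(Z) = 469.6 ⇒ lagging (phase φ = 12.0°).

PF = 0.9782 (lagging, φ = 12.0°)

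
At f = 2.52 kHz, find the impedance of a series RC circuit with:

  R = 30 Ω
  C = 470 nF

Step 1 — Angular frequency: ω = 2π·f = 2π·2520 = 1.583e+04 rad/s.
Step 2 — Component impedances:
  R: Z = R = 30 Ω
  C: Z = 1/(jωC) = -j/(ω·C) = 0 - j134.4 Ω
Step 3 — Series combination: Z_total = R + C = 30 - j134.4 Ω = 137.7∠-77.4° Ω.

Z = 30 - j134.4 Ω = 137.7∠-77.4° Ω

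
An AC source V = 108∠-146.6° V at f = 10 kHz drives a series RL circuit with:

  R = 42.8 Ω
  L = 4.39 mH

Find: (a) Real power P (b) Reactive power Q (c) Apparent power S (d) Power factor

Step 1 — Angular frequency: ω = 2π·f = 2π·1e+04 = 6.283e+04 rad/s.
Step 2 — Component impedances:
  R: Z = R = 42.8 Ω
  L: Z = jωL = j·6.283e+04·0.00439 = 0 + j275.8 Ω
Step 3 — Series combination: Z_total = R + L = 42.8 + j275.8 Ω = 279.1∠81.2° Ω.
Step 4 — Source phasor: V = 108∠-146.6° V = -90.16 - j59.45 V.
Step 5 — Current: I = V / Z = -0.26 + j0.2865 A = 0.3869∠132.2° A.
Step 6 — Complex power: S = V·I* = 6.407 + j41.29 VA.
Step 7 — Real power: P = Re(S) = 6.407 W.
Step 8 — Reactive power: Q = Im(S) = 41.29 VAR.
Step 9 — Apparent power: |S| = 41.79 VA.
Step 10 — Power factor: PF = P/|S| = 0.1533 (lagging).

(a) P = 6.407 W  (b) Q = 41.29 VAR  (c) S = 41.79 VA  (d) PF = 0.1533 (lagging)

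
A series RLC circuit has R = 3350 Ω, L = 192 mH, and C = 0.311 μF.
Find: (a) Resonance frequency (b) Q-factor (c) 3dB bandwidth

Step 1 — Resonance condition Im(Z)=0 gives ω₀ = 1/√(LC).
Step 2 — ω₀ = 1/√(0.192·3.11e-07) = 4092 rad/s.
Step 3 — f₀ = ω₀/(2π) = 651.3 Hz.
Step 4 — Series Q: Q = ω₀L/R = 4092·0.192/3350 = 0.2345.
Step 5 — 3dB bandwidth: Δω = ω₀/Q = 1.745e+04 rad/s; BW = Δω/(2π) = 2777 Hz.

(a) f₀ = 651.3 Hz  (b) Q = 0.2345  (c) BW = 2777 Hz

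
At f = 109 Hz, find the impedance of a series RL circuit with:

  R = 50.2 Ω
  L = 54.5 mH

Step 1 — Angular frequency: ω = 2π·f = 2π·109 = 684.9 rad/s.
Step 2 — Component impedances:
  R: Z = R = 50.2 Ω
  L: Z = jωL = j·684.9·0.0545 = 0 + j37.33 Ω
Step 3 — Series combination: Z_total = R + L = 50.2 + j37.33 Ω = 62.56∠36.6° Ω.

Z = 50.2 + j37.33 Ω = 62.56∠36.6° Ω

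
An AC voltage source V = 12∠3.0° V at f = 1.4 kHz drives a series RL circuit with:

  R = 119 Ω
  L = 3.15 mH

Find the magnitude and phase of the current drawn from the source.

Step 1 — Angular frequency: ω = 2π·f = 2π·1400 = 8796 rad/s.
Step 2 — Component impedances:
  R: Z = R = 119 Ω
  L: Z = jωL = j·8796·0.00315 = 0 + j27.71 Ω
Step 3 — Series combination: Z_total = R + L = 119 + j27.71 Ω = 122.2∠13.1° Ω.
Step 4 — Source phasor: V = 12∠3.0° V = 11.98 + j0.628 V.
Step 5 — Ohm's law: I = V / Z_total = (11.98 + j0.628) / (119 + j27.71) = 0.09669 - j0.01724 A.
Step 6 — Convert to polar: |I| = 0.09821 A, ∠I = -10.1°.

I = 0.09821∠-10.1° A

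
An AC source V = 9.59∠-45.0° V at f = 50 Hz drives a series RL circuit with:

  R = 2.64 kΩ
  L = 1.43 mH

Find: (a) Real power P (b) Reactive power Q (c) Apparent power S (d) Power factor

Step 1 — Angular frequency: ω = 2π·f = 2π·50 = 314.2 rad/s.
Step 2 — Component impedances:
  R: Z = R = 2640 Ω
  L: Z = jωL = j·314.2·0.00143 = 0 + j0.4492 Ω
Step 3 — Series combination: Z_total = R + L = 2640 + j0.4492 Ω = 2640∠0.0° Ω.
Step 4 — Source phasor: V = 9.59∠-45.0° V = 6.781 - j6.781 V.
Step 5 — Current: I = V / Z = 0.002568 - j0.002569 A = 0.003633∠-45.0° A.
Step 6 — Complex power: S = V·I* = 0.03484 + j5.928e-06 VA.
Step 7 — Real power: P = Re(S) = 0.03484 W.
Step 8 — Reactive power: Q = Im(S) = 5.928e-06 VAR.
Step 9 — Apparent power: |S| = 0.03484 VA.
Step 10 — Power factor: PF = P/|S| = 1 (lagging).

(a) P = 0.03484 W  (b) Q = 5.928e-06 VAR  (c) S = 0.03484 VA  (d) PF = 1 (lagging)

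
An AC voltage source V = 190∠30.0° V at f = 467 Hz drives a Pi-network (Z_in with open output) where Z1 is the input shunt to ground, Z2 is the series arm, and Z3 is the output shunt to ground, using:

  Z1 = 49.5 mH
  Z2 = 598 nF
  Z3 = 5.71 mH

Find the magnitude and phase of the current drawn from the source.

Step 1 — Angular frequency: ω = 2π·f = 2π·467 = 2934 rad/s.
Step 2 — Component impedances:
  Z1: Z = jωL = j·2934·0.0495 = 0 + j145.2 Ω
  Z2: Z = 1/(jωC) = -j/(ω·C) = 0 - j569.9 Ω
  Z3: Z = jωL = j·2934·0.00571 = 0 + j16.75 Ω
Step 3 — With open output, the series arm Z2 and the output shunt Z3 appear in series to ground: Z2 + Z3 = 0 - j553.1 Ω.
Step 4 — Parallel with input shunt Z1: Z_in = Z1 || (Z2 + Z3) = 0 + j197 Ω = 197∠90.0° Ω.
Step 5 — Source phasor: V = 190∠30.0° V = 164.5 + j95 V.
Step 6 — Ohm's law: I = V / Z_total = (164.5 + j95) / (0 + j197) = 0.4823 - j0.8354 A.
Step 7 — Convert to polar: |I| = 0.9646 A, ∠I = -60.0°.

I = 0.9646∠-60.0° A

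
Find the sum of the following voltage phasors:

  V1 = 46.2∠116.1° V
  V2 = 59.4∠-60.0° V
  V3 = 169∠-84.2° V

Step 1 — Convert each phasor to rectangular form:
  V1 = 46.2·(cos(116.1°) + j·sin(116.1°)) = -20.33 + j41.49 V
  V2 = 59.4·(cos(-60.0°) + j·sin(-60.0°)) = 29.7 - j51.44 V
  V3 = 169·(cos(-84.2°) + j·sin(-84.2°)) = 17.08 - j168.1 V
Step 2 — Sum components: V_total = 26.45 - j178.1 V.
Step 3 — Convert to polar: |V_total| = 180 V, ∠V_total = -81.6°.

V_total = 180∠-81.6° V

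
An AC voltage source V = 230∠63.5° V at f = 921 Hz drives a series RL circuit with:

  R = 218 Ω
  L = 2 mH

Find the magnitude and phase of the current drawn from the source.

Step 1 — Angular frequency: ω = 2π·f = 2π·921 = 5787 rad/s.
Step 2 — Component impedances:
  R: Z = R = 218 Ω
  L: Z = jωL = j·5787·0.002 = 0 + j11.57 Ω
Step 3 — Series combination: Z_total = R + L = 218 + j11.57 Ω = 218.3∠3.0° Ω.
Step 4 — Source phasor: V = 230∠63.5° V = 102.6 + j205.8 V.
Step 5 — Ohm's law: I = V / Z_total = (102.6 + j205.8) / (218 + j11.57) = 0.5194 + j0.9166 A.
Step 6 — Convert to polar: |I| = 1.054 A, ∠I = 60.5°.

I = 1.054∠60.5° A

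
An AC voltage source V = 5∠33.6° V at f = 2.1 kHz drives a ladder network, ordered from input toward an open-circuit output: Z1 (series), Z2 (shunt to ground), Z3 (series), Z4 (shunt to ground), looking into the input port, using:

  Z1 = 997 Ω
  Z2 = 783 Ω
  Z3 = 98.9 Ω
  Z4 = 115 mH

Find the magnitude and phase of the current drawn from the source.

Step 1 — Angular frequency: ω = 2π·f = 2π·2100 = 1.319e+04 rad/s.
Step 2 — Component impedances:
  Z1: Z = R = 997 Ω
  Z2: Z = R = 783 Ω
  Z3: Z = R = 98.9 Ω
  Z4: Z = jωL = j·1.319e+04·0.115 = 0 + j1517 Ω
Step 3 — Ladder network (open output): work backward from the far end, alternating series and parallel combinations. Z_in = 1604 + j302 Ω = 1633∠10.7° Ω.
Step 4 — Source phasor: V = 5∠33.6° V = 4.165 + j2.767 V.
Step 5 — Ohm's law: I = V / Z_total = (4.165 + j2.767) / (1604 + j302) = 0.00282 + j0.001194 A.
Step 6 — Convert to polar: |I| = 0.003063 A, ∠I = 22.9°.

I = 0.003063∠22.9° A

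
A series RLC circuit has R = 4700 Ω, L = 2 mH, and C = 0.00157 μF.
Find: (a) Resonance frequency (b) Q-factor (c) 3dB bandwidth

Step 1 — Resonance: ω₀ = 1/√(LC) = 1/√(0.002·1.57e-09) = 5.643e+05 rad/s.
Step 2 — f₀ = ω₀/(2π) = 8.982e+04 Hz.
Step 3 — Series Q: Q = ω₀L/R = 5.643e+05·0.002/4700 = 0.2401.
Step 4 — Bandwidth: Δω = ω₀/Q = 2.35e+06 rad/s; BW = Δω/(2π) = 3.74e+05 Hz.

(a) f₀ = 8.982e+04 Hz  (b) Q = 0.2401  (c) BW = 3.74e+05 Hz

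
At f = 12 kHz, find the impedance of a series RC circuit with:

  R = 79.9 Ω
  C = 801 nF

Step 1 — Angular frequency: ω = 2π·f = 2π·1.2e+04 = 7.54e+04 rad/s.
Step 2 — Component impedances:
  R: Z = R = 79.9 Ω
  C: Z = 1/(jωC) = -j/(ω·C) = 0 - j16.56 Ω
Step 3 — Series combination: Z_total = R + C = 79.9 - j16.56 Ω = 81.6∠-11.7° Ω.

Z = 79.9 - j16.56 Ω = 81.6∠-11.7° Ω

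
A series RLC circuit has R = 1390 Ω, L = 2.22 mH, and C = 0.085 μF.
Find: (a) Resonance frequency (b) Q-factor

Step 1 — Resonance condition Im(Z)=0 gives ω₀ = 1/√(LC).
Step 2 — ω₀ = 1/√(0.00222·8.5e-08) = 7.28e+04 rad/s.
Step 3 — f₀ = ω₀/(2π) = 1.159e+04 Hz.
Step 4 — Series Q: Q = ω₀L/R = 7.28e+04·0.00222/1390 = 0.1163.

(a) f₀ = 1.159e+04 Hz  (b) Q = 0.1163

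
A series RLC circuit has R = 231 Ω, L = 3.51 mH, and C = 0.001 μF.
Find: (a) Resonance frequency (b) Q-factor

Step 1 — Resonance condition Im(Z)=0 gives ω₀ = 1/√(LC).
Step 2 — ω₀ = 1/√(0.00351·1e-09) = 5.338e+05 rad/s.
Step 3 — f₀ = ω₀/(2π) = 8.495e+04 Hz.
Step 4 — Series Q: Q = ω₀L/R = 5.338e+05·0.00351/231 = 8.11.

(a) f₀ = 8.495e+04 Hz  (b) Q = 8.11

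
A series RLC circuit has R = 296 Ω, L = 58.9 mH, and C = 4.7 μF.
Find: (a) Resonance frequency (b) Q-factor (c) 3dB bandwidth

Step 1 — Resonance condition Im(Z)=0 gives ω₀ = 1/√(LC).
Step 2 — ω₀ = 1/√(0.0589·4.7e-06) = 1901 rad/s.
Step 3 — f₀ = ω₀/(2π) = 302.5 Hz.
Step 4 — Series Q: Q = ω₀L/R = 1901·0.0589/296 = 0.3782.
Step 5 — 3dB bandwidth: Δω = ω₀/Q = 5025 rad/s; BW = Δω/(2π) = 799.8 Hz.

(a) f₀ = 302.5 Hz  (b) Q = 0.3782  (c) BW = 799.8 Hz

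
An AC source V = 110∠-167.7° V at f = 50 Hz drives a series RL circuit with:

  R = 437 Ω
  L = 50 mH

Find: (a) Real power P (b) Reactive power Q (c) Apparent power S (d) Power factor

Step 1 — Angular frequency: ω = 2π·f = 2π·50 = 314.2 rad/s.
Step 2 — Component impedances:
  R: Z = R = 437 Ω
  L: Z = jωL = j·314.2·0.05 = 0 + j15.71 Ω
Step 3 — Series combination: Z_total = R + L = 437 + j15.71 Ω = 437.3∠2.1° Ω.
Step 4 — Source phasor: V = 110∠-167.7° V = -107.5 - j23.43 V.
Step 5 — Current: I = V / Z = -0.2475 - j0.04473 A = 0.2516∠-169.8° A.
Step 6 — Complex power: S = V·I* = 27.65 + j0.994 VA.
Step 7 — Real power: P = Re(S) = 27.65 W.
Step 8 — Reactive power: Q = Im(S) = 0.994 VAR.
Step 9 — Apparent power: |S| = 27.67 VA.
Step 10 — Power factor: PF = P/|S| = 0.9994 (lagging).

(a) P = 27.65 W  (b) Q = 0.994 VAR  (c) S = 27.67 VA  (d) PF = 0.9994 (lagging)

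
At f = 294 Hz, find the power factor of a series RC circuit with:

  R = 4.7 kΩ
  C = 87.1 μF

Step 1 — Angular frequency: ω = 2π·f = 2π·294 = 1847 rad/s.
Step 2 — Component impedances:
  R: Z = R = 4700 Ω
  C: Z = 1/(jωC) = -j/(ω·C) = 0 - j6.215 Ω
Step 3 — Series combination: Z_total = R + C = 4700 - j6.215 Ω = 4700∠-0.1° Ω.
Step 4 — Power factor: PF = cos(φ) = Re(Z)/|Z| = 4700/4700 = 1.
Step 5 — Type: Im(Z) = -6.215 ⇒ leading (phase φ = -0.1°).

PF = 1 (leading, φ = -0.1°)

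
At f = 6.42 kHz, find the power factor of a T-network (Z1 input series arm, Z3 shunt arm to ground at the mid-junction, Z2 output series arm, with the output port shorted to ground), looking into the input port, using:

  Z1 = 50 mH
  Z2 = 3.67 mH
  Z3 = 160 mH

Step 1 — Angular frequency: ω = 2π·f = 2π·6420 = 4.034e+04 rad/s.
Step 2 — Component impedances:
  Z1: Z = jωL = j·4.034e+04·0.05 = 0 + j2017 Ω
  Z2: Z = jωL = j·4.034e+04·0.00367 = 0 + j148 Ω
  Z3: Z = jωL = j·4.034e+04·0.16 = 0 + j6454 Ω
Step 3 — With the output port shorted to ground, the output series arm Z2 runs from the junction to ground; the shunt arm Z3 also runs from the junction to ground. They appear in parallel: Z3 || Z2 = 0 + j144.7 Ω.
Step 4 — Series with input arm Z1: Z_in = Z1 + (Z3 || Z2) = 0 + j2162 Ω = 2162∠90.0° Ω.
Step 5 — Power factor: PF = cos(φ) = Re(Z)/|Z| = 0/2162 = 0.
Step 6 — Type: Im(Z) = 2162 ⇒ lagging (phase φ = 90.0°).

PF = 0 (lagging, φ = 90.0°)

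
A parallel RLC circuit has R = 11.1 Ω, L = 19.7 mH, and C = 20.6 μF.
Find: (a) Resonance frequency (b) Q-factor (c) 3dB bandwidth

Step 1 — Resonance: ω₀ = 1/√(LC) = 1/√(0.0197·2.06e-05) = 1570 rad/s.
Step 2 — f₀ = ω₀/(2π) = 249.8 Hz.
Step 3 — Parallel Q: Q = R/(ω₀L) = 11.1/(1570·0.0197) = 0.3589.
Step 4 — Bandwidth: Δω = ω₀/Q = 4373 rad/s; BW = Δω/(2π) = 696 Hz.

(a) f₀ = 249.8 Hz  (b) Q = 0.3589  (c) BW = 696 Hz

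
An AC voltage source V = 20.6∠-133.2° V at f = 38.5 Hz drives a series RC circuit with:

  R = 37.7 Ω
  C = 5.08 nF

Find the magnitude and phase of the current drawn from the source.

Step 1 — Angular frequency: ω = 2π·f = 2π·38.5 = 241.9 rad/s.
Step 2 — Component impedances:
  R: Z = R = 37.7 Ω
  C: Z = 1/(jωC) = -j/(ω·C) = 0 - j8.138e+05 Ω
Step 3 — Series combination: Z_total = R + C = 37.7 - j8.138e+05 Ω = 8.138e+05∠-90.0° Ω.
Step 4 — Source phasor: V = 20.6∠-133.2° V = -14.1 - j15.02 V.
Step 5 — Ohm's law: I = V / Z_total = (-14.1 - j15.02) / (37.7 - j8.138e+05) = 1.845e-05 - j1.733e-05 A.
Step 6 — Convert to polar: |I| = 2.531e-05 A, ∠I = -43.2°.

I = 2.531e-05∠-43.2° A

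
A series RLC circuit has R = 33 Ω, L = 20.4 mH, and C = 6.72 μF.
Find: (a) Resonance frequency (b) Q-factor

Step 1 — Resonance condition Im(Z)=0 gives ω₀ = 1/√(LC).
Step 2 — ω₀ = 1/√(0.0204·6.72e-06) = 2701 rad/s.
Step 3 — f₀ = ω₀/(2π) = 429.9 Hz.
Step 4 — Series Q: Q = ω₀L/R = 2701·0.0204/33 = 1.67.

(a) f₀ = 429.9 Hz  (b) Q = 1.67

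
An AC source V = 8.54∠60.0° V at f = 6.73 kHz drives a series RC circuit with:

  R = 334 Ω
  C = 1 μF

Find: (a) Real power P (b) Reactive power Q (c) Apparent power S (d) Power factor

Step 1 — Angular frequency: ω = 2π·f = 2π·6730 = 4.229e+04 rad/s.
Step 2 — Component impedances:
  R: Z = R = 334 Ω
  C: Z = 1/(jωC) = -j/(ω·C) = 0 - j23.65 Ω
Step 3 — Series combination: Z_total = R + C = 334 - j23.65 Ω = 334.8∠-4.1° Ω.
Step 4 — Source phasor: V = 8.54∠60.0° V = 4.27 + j7.396 V.
Step 5 — Current: I = V / Z = 0.01116 + j0.02293 A = 0.02551∠64.1° A.
Step 6 — Complex power: S = V·I* = 0.2173 - j0.01538 VA.
Step 7 — Real power: P = Re(S) = 0.2173 W.
Step 8 — Reactive power: Q = Im(S) = -0.01538 VAR.
Step 9 — Apparent power: |S| = 0.2178 VA.
Step 10 — Power factor: PF = P/|S| = 0.9975 (leading).

(a) P = 0.2173 W  (b) Q = -0.01538 VAR  (c) S = 0.2178 VA  (d) PF = 0.9975 (leading)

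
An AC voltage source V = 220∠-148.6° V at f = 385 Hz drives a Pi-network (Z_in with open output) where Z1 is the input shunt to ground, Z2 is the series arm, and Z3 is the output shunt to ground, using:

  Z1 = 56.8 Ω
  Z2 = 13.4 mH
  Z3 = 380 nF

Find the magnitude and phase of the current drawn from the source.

Step 1 — Angular frequency: ω = 2π·f = 2π·385 = 2419 rad/s.
Step 2 — Component impedances:
  Z1: Z = R = 56.8 Ω
  Z2: Z = jωL = j·2419·0.0134 = 0 + j32.41 Ω
  Z3: Z = 1/(jωC) = -j/(ω·C) = 0 - j1088 Ω
Step 3 — With open output, the series arm Z2 and the output shunt Z3 appear in series to ground: Z2 + Z3 = 0 - j1055 Ω.
Step 4 — Parallel with input shunt Z1: Z_in = Z1 || (Z2 + Z3) = 56.64 - j3.048 Ω = 56.72∠-3.1° Ω.
Step 5 — Source phasor: V = 220∠-148.6° V = -187.8 - j114.6 V.
Step 6 — Ohm's law: I = V / Z_total = (-187.8 - j114.6) / (56.64 - j3.048) = -3.197 - j2.196 A.
Step 7 — Convert to polar: |I| = 3.879 A, ∠I = -145.5°.

I = 3.879∠-145.5° A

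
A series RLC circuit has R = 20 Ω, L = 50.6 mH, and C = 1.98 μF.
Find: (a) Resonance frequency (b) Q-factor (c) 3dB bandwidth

Step 1 — Resonance condition Im(Z)=0 gives ω₀ = 1/√(LC).
Step 2 — ω₀ = 1/√(0.0506·1.98e-06) = 3159 rad/s.
Step 3 — f₀ = ω₀/(2π) = 502.8 Hz.
Step 4 — Series Q: Q = ω₀L/R = 3159·0.0506/20 = 7.993.
Step 5 — 3dB bandwidth: Δω = ω₀/Q = 395.3 rad/s; BW = Δω/(2π) = 62.91 Hz.

(a) f₀ = 502.8 Hz  (b) Q = 7.993  (c) BW = 62.91 Hz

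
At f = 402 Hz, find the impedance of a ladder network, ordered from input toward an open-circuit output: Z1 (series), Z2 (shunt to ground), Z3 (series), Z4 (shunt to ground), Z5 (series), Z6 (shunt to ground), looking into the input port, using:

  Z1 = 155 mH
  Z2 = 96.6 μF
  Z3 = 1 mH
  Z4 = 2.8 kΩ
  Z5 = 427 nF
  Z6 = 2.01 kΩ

Step 1 — Angular frequency: ω = 2π·f = 2π·402 = 2526 rad/s.
Step 2 — Component impedances:
  Z1: Z = jωL = j·2526·0.155 = 0 + j391.5 Ω
  Z2: Z = 1/(jωC) = -j/(ω·C) = 0 - j4.098 Ω
  Z3: Z = jωL = j·2526·0.001 = 0 + j2.526 Ω
  Z4: Z = R = 2800 Ω
  Z5: Z = 1/(jωC) = -j/(ω·C) = 0 - j927.2 Ω
  Z6: Z = R = 2010 Ω
Step 3 — Ladder network (open output): work backward from the far end, alternating series and parallel combinations. Z_in = 0.01288 + j387.4 Ω = 387.4∠90.0° Ω.

Z = 0.01288 + j387.4 Ω = 387.4∠90.0° Ω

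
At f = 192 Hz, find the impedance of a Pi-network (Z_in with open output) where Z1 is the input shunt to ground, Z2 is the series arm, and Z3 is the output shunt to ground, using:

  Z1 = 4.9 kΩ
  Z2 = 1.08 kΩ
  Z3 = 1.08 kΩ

Step 1 — Angular frequency: ω = 2π·f = 2π·192 = 1206 rad/s.
Step 2 — Component impedances:
  Z1: Z = R = 4900 Ω
  Z2: Z = R = 1080 Ω
  Z3: Z = R = 1080 Ω
Step 3 — With open output, the series arm Z2 and the output shunt Z3 appear in series to ground: Z2 + Z3 = 2160 Ω.
Step 4 — Parallel with input shunt Z1: Z_in = Z1 || (Z2 + Z3) = 1499 Ω = 1499∠0.0° Ω.

Z = 1499 Ω = 1499∠0.0° Ω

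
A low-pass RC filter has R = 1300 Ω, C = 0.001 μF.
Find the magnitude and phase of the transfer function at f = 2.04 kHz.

Step 1 — Angular frequency: ω = 2π·2040 = 1.282e+04 rad/s.
Step 2 — Transfer function: H(jω) = 1/(1 + jωRC).
Step 3 — Denominator: 1 + jωRC = 1 + j·1.282e+04·1300·1e-09 = 1 + j0.01666.
Step 4 — H = 0.9997 - j0.01666.
Step 5 — Magnitude: |H| = 0.9999 (-0.0 dB); phase: φ = -1.0°.

|H| = 0.9999 (-0.0 dB), φ = -1.0°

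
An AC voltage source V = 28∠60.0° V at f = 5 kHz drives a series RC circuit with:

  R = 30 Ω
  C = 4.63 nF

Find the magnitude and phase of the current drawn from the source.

Step 1 — Angular frequency: ω = 2π·f = 2π·5000 = 3.142e+04 rad/s.
Step 2 — Component impedances:
  R: Z = R = 30 Ω
  C: Z = 1/(jωC) = -j/(ω·C) = 0 - j6875 Ω
Step 3 — Series combination: Z_total = R + C = 30 - j6875 Ω = 6875∠-89.7° Ω.
Step 4 — Source phasor: V = 28∠60.0° V = 14 + j24.25 V.
Step 5 — Ohm's law: I = V / Z_total = (14 + j24.25) / (30 - j6875) = -0.003518 + j0.002052 A.
Step 6 — Convert to polar: |I| = 0.004073 A, ∠I = 149.7°.

I = 0.004073∠149.7° A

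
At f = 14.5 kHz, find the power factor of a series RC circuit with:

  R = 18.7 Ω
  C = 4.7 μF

Step 1 — Angular frequency: ω = 2π·f = 2π·1.45e+04 = 9.111e+04 rad/s.
Step 2 — Component impedances:
  R: Z = R = 18.7 Ω
  C: Z = 1/(jωC) = -j/(ω·C) = 0 - j2.335 Ω
Step 3 — Series combination: Z_total = R + C = 18.7 - j2.335 Ω = 18.85∠-7.1° Ω.
Step 4 — Power factor: PF = cos(φ) = Re(Z)/|Z| = 18.7/18.845 = 0.9923.
Step 5 — Type: Im(Z) = -2.335 ⇒ leading (phase φ = -7.1°).

PF = 0.9923 (leading, φ = -7.1°)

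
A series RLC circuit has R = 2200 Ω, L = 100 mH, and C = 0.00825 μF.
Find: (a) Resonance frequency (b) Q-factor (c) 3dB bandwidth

Step 1 — Resonance condition Im(Z)=0 gives ω₀ = 1/√(LC).
Step 2 — ω₀ = 1/√(0.1·8.25e-09) = 3.482e+04 rad/s.
Step 3 — f₀ = ω₀/(2π) = 5541 Hz.
Step 4 — Series Q: Q = ω₀L/R = 3.482e+04·0.1/2200 = 1.583.
Step 5 — 3dB bandwidth: Δω = ω₀/Q = 2.2e+04 rad/s; BW = Δω/(2π) = 3501 Hz.

(a) f₀ = 5541 Hz  (b) Q = 1.583  (c) BW = 3501 Hz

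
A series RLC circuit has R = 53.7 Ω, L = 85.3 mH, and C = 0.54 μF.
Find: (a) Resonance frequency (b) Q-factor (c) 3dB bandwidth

Step 1 — Resonance condition Im(Z)=0 gives ω₀ = 1/√(LC).
Step 2 — ω₀ = 1/√(0.0853·5.4e-07) = 4659 rad/s.
Step 3 — f₀ = ω₀/(2π) = 741.6 Hz.
Step 4 — Series Q: Q = ω₀L/R = 4659·0.0853/53.7 = 7.401.
Step 5 — 3dB bandwidth: Δω = ω₀/Q = 629.5 rad/s; BW = Δω/(2π) = 100.2 Hz.

(a) f₀ = 741.6 Hz  (b) Q = 7.401  (c) BW = 100.2 Hz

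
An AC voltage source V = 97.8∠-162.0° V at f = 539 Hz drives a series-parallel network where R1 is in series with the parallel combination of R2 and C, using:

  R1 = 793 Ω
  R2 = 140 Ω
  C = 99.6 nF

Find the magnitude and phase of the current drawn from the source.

Step 1 — Angular frequency: ω = 2π·f = 2π·539 = 3387 rad/s.
Step 2 — Component impedances:
  R1: Z = R = 793 Ω
  R2: Z = R = 140 Ω
  C: Z = 1/(jωC) = -j/(ω·C) = 0 - j2965 Ω
Step 3 — Parallel branch: R2 || C = 1/(1/R2 + 1/C) = 139.7 - j6.597 Ω.
Step 4 — Series with R1: Z_total = R1 + (R2 || C) = 932.7 - j6.597 Ω = 932.7∠-0.4° Ω.
Step 5 — Source phasor: V = 97.8∠-162.0° V = -93.01 - j30.22 V.
Step 6 — Ohm's law: I = V / Z_total = (-93.01 - j30.22) / (932.7 - j6.597) = -0.09949 - j0.03311 A.
Step 7 — Convert to polar: |I| = 0.1049 A, ∠I = -161.6°.

I = 0.1049∠-161.6° A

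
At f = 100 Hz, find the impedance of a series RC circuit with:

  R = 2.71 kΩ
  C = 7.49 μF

Step 1 — Angular frequency: ω = 2π·f = 2π·100 = 628.3 rad/s.
Step 2 — Component impedances:
  R: Z = R = 2710 Ω
  C: Z = 1/(jωC) = -j/(ω·C) = 0 - j212.5 Ω
Step 3 — Series combination: Z_total = R + C = 2710 - j212.5 Ω = 2718∠-4.5° Ω.

Z = 2710 - j212.5 Ω = 2718∠-4.5° Ω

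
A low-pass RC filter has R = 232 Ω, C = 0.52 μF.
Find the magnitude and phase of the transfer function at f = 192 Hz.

Step 1 — Angular frequency: ω = 2π·192 = 1206 rad/s.
Step 2 — Transfer function: H(jω) = 1/(1 + jωRC).
Step 3 — Denominator: 1 + jωRC = 1 + j·1206·232·5.2e-07 = 1 + j0.1455.
Step 4 — H = 0.9793 - j0.1425.
Step 5 — Magnitude: |H| = 0.9896 (-0.1 dB); phase: φ = -8.3°.

|H| = 0.9896 (-0.1 dB), φ = -8.3°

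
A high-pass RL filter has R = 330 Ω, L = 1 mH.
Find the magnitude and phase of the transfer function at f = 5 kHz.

Step 1 — Angular frequency: ω = 2π·5000 = 3.142e+04 rad/s.
Step 2 — Transfer function: H(jω) = jωL/(R + jωL).
Step 3 — Numerator jωL = j·31.42; denominator R + jωL = 330 + j31.42.
Step 4 — H = 0.008982 + j0.09434.
Step 5 — Magnitude: |H| = 0.09477 (-20.5 dB); phase: φ = 84.6°.

|H| = 0.09477 (-20.5 dB), φ = 84.6°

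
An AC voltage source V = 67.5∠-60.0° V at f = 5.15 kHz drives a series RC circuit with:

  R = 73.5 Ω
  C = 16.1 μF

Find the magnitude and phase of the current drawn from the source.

Step 1 — Angular frequency: ω = 2π·f = 2π·5150 = 3.236e+04 rad/s.
Step 2 — Component impedances:
  R: Z = R = 73.5 Ω
  C: Z = 1/(jωC) = -j/(ω·C) = 0 - j1.919 Ω
Step 3 — Series combination: Z_total = R + C = 73.5 - j1.919 Ω = 73.53∠-1.5° Ω.
Step 4 — Source phasor: V = 67.5∠-60.0° V = 33.75 - j58.46 V.
Step 5 — Ohm's law: I = V / Z_total = (33.75 - j58.46) / (73.5 - j1.919) = 0.4796 - j0.7828 A.
Step 6 — Convert to polar: |I| = 0.9181 A, ∠I = -58.5°.

I = 0.9181∠-58.5° A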